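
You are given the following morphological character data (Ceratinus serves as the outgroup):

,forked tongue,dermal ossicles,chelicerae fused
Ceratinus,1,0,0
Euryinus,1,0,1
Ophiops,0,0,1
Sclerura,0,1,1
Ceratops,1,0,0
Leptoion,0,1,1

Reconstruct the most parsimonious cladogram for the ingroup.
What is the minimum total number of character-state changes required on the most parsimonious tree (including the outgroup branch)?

Character polarity is set by the outgroup: the derived state is whichever differs from the outgroup's state, so for forked tongue the derived state is '0', and for the remaining characters it is '1'.
forked tongue (derived state '0') is shared by Leptoion, Ophiops, and Sclerura — a synapomorphy uniting that clade.
Only Leptoion and Sclerura show the derived state '1' for dermal ossicles, supporting them as a clade.
Only Euryinus, Leptoion, Ophiops, and Sclerura show the derived state '1' for chelicerae fused, supporting them as a clade.
Most parsimonious ingroup topology: ((Euryinus,(Ophiops,(Sclerura,Leptoion))),Ceratops).
Changes per character on this tree: forked tongue: 1; dermal ossicles: 1; chelicerae fused: 1.
Total = 3.

3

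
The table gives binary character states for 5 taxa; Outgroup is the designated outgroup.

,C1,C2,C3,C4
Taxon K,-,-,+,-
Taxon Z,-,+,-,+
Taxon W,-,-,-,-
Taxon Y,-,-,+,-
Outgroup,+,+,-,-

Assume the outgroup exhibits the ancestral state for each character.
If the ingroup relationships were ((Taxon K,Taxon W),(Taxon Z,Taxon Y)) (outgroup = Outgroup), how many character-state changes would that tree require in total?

6

Map each character onto ((Taxon K,Taxon W),(Taxon Z,Taxon Y)) (rooted by Outgroup) and count the minimum state changes it requires (Fitch parsimony):
C1: 1; C2: 2; C3: 2; C4: 1.
Total tree length = 6.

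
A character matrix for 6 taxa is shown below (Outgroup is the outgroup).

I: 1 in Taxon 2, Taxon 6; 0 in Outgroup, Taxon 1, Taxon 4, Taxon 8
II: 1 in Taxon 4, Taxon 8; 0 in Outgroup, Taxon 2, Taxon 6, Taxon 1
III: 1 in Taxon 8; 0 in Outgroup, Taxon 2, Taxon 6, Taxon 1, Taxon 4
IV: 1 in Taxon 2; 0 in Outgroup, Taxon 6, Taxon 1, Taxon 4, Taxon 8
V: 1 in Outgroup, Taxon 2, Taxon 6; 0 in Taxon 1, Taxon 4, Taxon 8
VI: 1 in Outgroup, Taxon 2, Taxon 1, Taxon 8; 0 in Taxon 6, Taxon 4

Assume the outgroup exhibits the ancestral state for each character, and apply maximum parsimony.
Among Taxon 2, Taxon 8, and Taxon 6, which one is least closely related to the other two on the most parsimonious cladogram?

Taxon 8

Character polarity is set by the outgroup: the derived state is whichever differs from the outgroup's state, so for V, VI the derived state is '0', and for the remaining characters it is '1'.
I (derived state '1') is shared by Taxon 2 and Taxon 6 — a synapomorphy uniting that clade.
Only Taxon 4 and Taxon 8 show the derived state '1' for II, supporting them as a clade.
III: derived state '1' in Taxon 8 only — an autapomorphy, so it tells us nothing about relationships among taxa.
IV: derived state '1' in Taxon 2 only — an autapomorphy, so it tells us nothing about relationships among taxa.
V: derived state '0' in Taxon 1, Taxon 4, and Taxon 8 only — synapomorphy for {Taxon 1, Taxon 4, Taxon 8}.
VI groups Taxon 4 and Taxon 6, which is incompatible with the clades supported by the remaining characters; treating it as convergent (homoplasy) costs fewer steps than any alternative tree.
Most parsimonious ingroup topology: ((Taxon 2,Taxon 6),(Taxon 1,(Taxon 4,Taxon 8))).
Taxon 6 and Taxon 2 share a more recent common ancestor with each other than either does with Taxon 8, so Taxon 8 is the least closely related of the three.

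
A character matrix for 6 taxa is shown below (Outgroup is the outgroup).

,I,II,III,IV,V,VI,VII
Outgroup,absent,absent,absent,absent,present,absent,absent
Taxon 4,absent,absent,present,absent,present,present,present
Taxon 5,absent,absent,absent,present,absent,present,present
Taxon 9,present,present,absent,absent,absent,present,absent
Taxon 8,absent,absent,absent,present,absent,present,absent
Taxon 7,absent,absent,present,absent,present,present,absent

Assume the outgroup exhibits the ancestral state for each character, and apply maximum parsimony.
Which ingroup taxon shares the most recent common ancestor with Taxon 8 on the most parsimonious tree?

Character polarity is set by the outgroup: the derived state is whichever differs from the outgroup's state, so for V the derived state is 'absent', and for the remaining characters it is 'present'.
I (derived state 'present') is unique to Taxon 9 (autapomorphy; uninformative for grouping).
II: derived state 'present' in Taxon 9 only — an autapomorphy, so it tells us nothing about relationships among taxa.
III (derived state 'present') is shared by Taxon 4 and Taxon 7 — a synapomorphy uniting that clade.
IV (derived state 'present') is shared by Taxon 5 and Taxon 8 — a synapomorphy uniting that clade.
Only Taxon 5, Taxon 8, and Taxon 9 show the derived state 'absent' for V, supporting them as a clade.
VI (derived state 'present') is shared by all ingroup taxa — unites the whole ingroup.
VII groups Taxon 4 and Taxon 5, which is incompatible with the clades supported by the remaining characters; treating it as convergent (homoplasy) costs fewer steps than any alternative tree.
Most parsimonious ingroup topology: ((Taxon 4,Taxon 7),((Taxon 5,Taxon 8),Taxon 9)).
Taxon 8 and Taxon 5 form a cherry on this tree, so they are sister taxa.

Taxon 5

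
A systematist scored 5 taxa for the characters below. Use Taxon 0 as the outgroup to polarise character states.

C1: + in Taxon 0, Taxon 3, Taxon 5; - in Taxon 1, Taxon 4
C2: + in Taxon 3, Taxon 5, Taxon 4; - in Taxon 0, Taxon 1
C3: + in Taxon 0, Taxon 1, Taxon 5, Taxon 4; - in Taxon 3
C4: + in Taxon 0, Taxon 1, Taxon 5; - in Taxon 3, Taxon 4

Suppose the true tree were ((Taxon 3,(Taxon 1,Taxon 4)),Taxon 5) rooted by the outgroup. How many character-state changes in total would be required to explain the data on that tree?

6

Map each character onto ((Taxon 3,(Taxon 1,Taxon 4)),Taxon 5) (rooted by Taxon 0) and count the minimum state changes it requires (Fitch parsimony):
C1: 1; C2: 2; C3: 1; C4: 2.
Total tree length = 6.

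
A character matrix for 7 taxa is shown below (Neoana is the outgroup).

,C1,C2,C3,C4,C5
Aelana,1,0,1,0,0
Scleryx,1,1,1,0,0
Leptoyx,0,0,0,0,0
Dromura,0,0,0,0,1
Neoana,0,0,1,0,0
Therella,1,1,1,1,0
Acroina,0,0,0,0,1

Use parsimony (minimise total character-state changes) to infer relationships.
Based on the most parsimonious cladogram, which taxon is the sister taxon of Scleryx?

Therella

Character polarity is set by the outgroup: the derived state is whichever differs from the outgroup's state, so for C3 the derived state is '0', and for the remaining characters it is '1'.
Only Aelana, Scleryx, and Therella show the derived state '1' for C1, supporting them as a clade.
C2: derived state '1' in Scleryx and Therella only — synapomorphy for {Scleryx, Therella}.
C3 (derived state '0') is shared by Acroina, Dromura, and Leptoyx — a synapomorphy uniting that clade.
C4: derived state '1' in Therella only — an autapomorphy, so it tells us nothing about relationships among taxa.
C5: derived state '1' in Acroina and Dromura only — synapomorphy for {Acroina, Dromura}.
Most parsimonious ingroup topology: (((Therella,Scleryx),Aelana),(Leptoyx,(Acroina,Dromura))).
Scleryx and Therella form a cherry on this tree, so they are sister taxa.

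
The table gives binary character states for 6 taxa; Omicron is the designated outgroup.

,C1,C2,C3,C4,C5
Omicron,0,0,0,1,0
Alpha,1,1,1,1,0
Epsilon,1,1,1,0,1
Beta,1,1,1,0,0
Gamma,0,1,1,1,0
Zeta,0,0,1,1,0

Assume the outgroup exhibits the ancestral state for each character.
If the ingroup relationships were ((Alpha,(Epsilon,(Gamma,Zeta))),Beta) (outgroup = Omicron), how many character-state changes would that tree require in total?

Map each character onto ((Alpha,(Epsilon,(Gamma,Zeta))),Beta) (rooted by Omicron) and count the minimum state changes it requires (Fitch parsimony):
C1: 2; C2: 2; C3: 1; C4: 2; C5: 1.
Total tree length = 8.

8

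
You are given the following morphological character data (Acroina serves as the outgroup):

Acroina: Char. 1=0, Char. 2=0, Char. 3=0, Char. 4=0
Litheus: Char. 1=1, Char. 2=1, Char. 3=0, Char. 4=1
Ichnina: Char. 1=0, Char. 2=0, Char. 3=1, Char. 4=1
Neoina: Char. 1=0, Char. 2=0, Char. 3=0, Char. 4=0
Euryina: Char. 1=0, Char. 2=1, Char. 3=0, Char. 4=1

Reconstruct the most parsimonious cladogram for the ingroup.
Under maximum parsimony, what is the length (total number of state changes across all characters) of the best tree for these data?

4

The outgroup has state '0' for every character, so '1' is the derived state throughout.
Char. 1: derived state '1' in Litheus only — an autapomorphy, so it tells us nothing about relationships among taxa.
Char. 2: derived state '1' in Euryina and Litheus only — synapomorphy for {Euryina, Litheus}.
Char. 3: derived state '1' in Ichnina only — an autapomorphy, so it tells us nothing about relationships among taxa.
Only Euryina, Ichnina, and Litheus show the derived state '1' for Char. 4, supporting them as a clade.
Most parsimonious ingroup topology: ((Ichnina,(Euryina,Litheus)),Neoina).
Changes per character on this tree: Char. 1: 1; Char. 2: 1; Char. 3: 1; Char. 4: 1.
Total = 4.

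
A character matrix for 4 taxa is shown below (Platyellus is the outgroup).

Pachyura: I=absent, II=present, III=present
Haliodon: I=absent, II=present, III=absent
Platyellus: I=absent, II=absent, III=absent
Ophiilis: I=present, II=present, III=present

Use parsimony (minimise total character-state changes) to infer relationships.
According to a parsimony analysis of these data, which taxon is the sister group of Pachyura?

The outgroup has state 'absent' for every character, so 'present' is the derived state throughout.
I (derived state 'present') is unique to Ophiilis (autapomorphy; uninformative for grouping).
All ingroup taxa share the derived state 'present' for II; it defines the ingroup but does not resolve relationships within it.
III (derived state 'present') is shared by Ophiilis and Pachyura — a synapomorphy uniting that clade.
Most parsimonious ingroup topology: (Haliodon,(Pachyura,Ophiilis)).
Pachyura and Ophiilis form a cherry on this tree, so they are sister taxa.

Ophiilis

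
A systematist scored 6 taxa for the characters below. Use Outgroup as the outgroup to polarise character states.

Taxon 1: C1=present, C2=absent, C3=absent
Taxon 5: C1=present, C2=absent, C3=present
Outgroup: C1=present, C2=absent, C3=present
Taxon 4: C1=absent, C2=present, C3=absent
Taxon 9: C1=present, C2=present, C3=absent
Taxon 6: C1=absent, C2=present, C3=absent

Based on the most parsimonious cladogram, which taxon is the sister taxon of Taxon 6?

Taxon 4

Character polarity is set by the outgroup: the derived state is whichever differs from the outgroup's state, so for C1, C3 the derived state is 'absent', and for the remaining characters it is 'present'.
Only Taxon 4 and Taxon 6 show the derived state 'absent' for C1, supporting them as a clade.
C2: derived state 'present' in Taxon 4, Taxon 6, and Taxon 9 only — synapomorphy for {Taxon 4, Taxon 6, Taxon 9}.
Only Taxon 1, Taxon 4, Taxon 6, and Taxon 9 show the derived state 'absent' for C3, supporting them as a clade.
Most parsimonious ingroup topology: (((Taxon 9,(Taxon 6,Taxon 4)),Taxon 1),Taxon 5).
Taxon 6 and Taxon 4 form a cherry on this tree, so they are sister taxa.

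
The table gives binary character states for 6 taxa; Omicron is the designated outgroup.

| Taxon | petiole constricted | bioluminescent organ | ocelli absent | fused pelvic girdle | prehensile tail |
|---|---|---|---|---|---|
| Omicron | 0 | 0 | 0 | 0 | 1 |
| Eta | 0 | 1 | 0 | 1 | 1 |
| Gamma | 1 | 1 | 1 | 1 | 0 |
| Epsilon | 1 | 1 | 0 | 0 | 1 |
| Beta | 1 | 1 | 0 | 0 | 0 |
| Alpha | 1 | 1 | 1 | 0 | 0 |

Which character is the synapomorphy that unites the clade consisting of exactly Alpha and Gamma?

Character polarity is set by the outgroup: the derived state is whichever differs from the outgroup's state, so for prehensile tail the derived state is '0', and for the remaining characters it is '1'.
Only Alpha, Beta, Epsilon, and Gamma show the derived state '1' for petiole constricted, supporting them as a clade.
bioluminescent organ (derived state '1') is shared by all ingroup taxa — unites the whole ingroup.
ocelli absent (derived state '1') is shared by Alpha and Gamma — a synapomorphy uniting that clade.
fused pelvic girdle (state '1') occurs in Eta and Gamma but conflicts with the nesting implied by the other characters — most parsimoniously interpreted as homoplasy.
prehensile tail (derived state '0') is shared by Alpha, Beta, and Gamma — a synapomorphy uniting that clade.
Most parsimonious ingroup topology: (Eta,(((Gamma,Alpha),Beta),Epsilon)).
The clade {Alpha, Gamma} is supported by ocelli absent: its derived state '1' occurs in exactly those taxa and in no other taxon (including the outgroup).

ocelli absent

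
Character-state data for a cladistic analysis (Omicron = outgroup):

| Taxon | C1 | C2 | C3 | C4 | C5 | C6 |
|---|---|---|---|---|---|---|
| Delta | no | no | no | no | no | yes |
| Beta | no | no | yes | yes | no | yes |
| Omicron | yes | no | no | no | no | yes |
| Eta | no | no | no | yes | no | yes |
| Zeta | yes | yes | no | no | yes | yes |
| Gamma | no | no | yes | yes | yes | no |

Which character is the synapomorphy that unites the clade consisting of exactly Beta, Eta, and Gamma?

C4

Character polarity is set by the outgroup: the derived state is whichever differs from the outgroup's state, so for C1, C6 the derived state is 'no', and for the remaining characters it is 'yes'.
C1: derived state 'no' in Beta, Delta, Eta, and Gamma only — synapomorphy for {Beta, Delta, Eta, Gamma}.
C2 (derived state 'yes') is unique to Zeta (autapomorphy; uninformative for grouping).
C3: derived state 'yes' in Beta and Gamma only — synapomorphy for {Beta, Gamma}.
C4: derived state 'yes' in Beta, Eta, and Gamma only — synapomorphy for {Beta, Eta, Gamma}.
C5 (state 'yes') occurs in Gamma and Zeta but conflicts with the nesting implied by the other characters — most parsimoniously interpreted as homoplasy.
C6 (derived state 'no') is unique to Gamma (autapomorphy; uninformative for grouping).
Most parsimonious ingroup topology: (((Eta,(Beta,Gamma)),Delta),Zeta).
The clade {Beta, Eta, Gamma} is supported by C4: its derived state 'yes' occurs in exactly those taxa and in no other taxon (including the outgroup).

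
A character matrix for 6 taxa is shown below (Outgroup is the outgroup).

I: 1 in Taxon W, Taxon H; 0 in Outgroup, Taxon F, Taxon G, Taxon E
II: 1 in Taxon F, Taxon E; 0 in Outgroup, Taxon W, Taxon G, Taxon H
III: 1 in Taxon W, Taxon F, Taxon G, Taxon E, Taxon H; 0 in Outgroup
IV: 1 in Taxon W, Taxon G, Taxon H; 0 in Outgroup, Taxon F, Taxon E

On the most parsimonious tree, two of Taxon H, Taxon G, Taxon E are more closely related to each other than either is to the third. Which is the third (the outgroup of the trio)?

The outgroup has state '0' for every character, so '1' is the derived state throughout.
I: derived state '1' in Taxon H and Taxon W only — synapomorphy for {Taxon H, Taxon W}.
Only Taxon E and Taxon F show the derived state '1' for II, supporting them as a clade.
III (derived state '1') is shared by all ingroup taxa — unites the whole ingroup.
Only Taxon G, Taxon H, and Taxon W show the derived state '1' for IV, supporting them as a clade.
Most parsimonious ingroup topology: (((Taxon W,Taxon H),Taxon G),(Taxon F,Taxon E)).
Taxon H and Taxon G share a more recent common ancestor with each other than either does with Taxon E, so Taxon E is the least closely related of the three.

Taxon E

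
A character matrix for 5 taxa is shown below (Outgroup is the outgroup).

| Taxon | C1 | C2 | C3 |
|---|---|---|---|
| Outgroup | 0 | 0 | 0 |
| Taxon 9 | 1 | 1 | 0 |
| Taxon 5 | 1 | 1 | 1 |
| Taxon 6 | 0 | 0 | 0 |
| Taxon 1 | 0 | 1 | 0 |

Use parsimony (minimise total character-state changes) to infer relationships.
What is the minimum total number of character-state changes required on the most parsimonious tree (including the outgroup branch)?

3

The outgroup has state '0' for every character, so '1' is the derived state throughout.
C1 (derived state '1') is shared by Taxon 5 and Taxon 9 — a synapomorphy uniting that clade.
Only Taxon 1, Taxon 5, and Taxon 9 show the derived state '1' for C2, supporting them as a clade.
C3 (derived state '1') is unique to Taxon 5 (autapomorphy; uninformative for grouping).
Most parsimonious ingroup topology: (((Taxon 9,Taxon 5),Taxon 1),Taxon 6).
Changes per character on this tree: C1: 1; C2: 1; C3: 1.
Total = 3.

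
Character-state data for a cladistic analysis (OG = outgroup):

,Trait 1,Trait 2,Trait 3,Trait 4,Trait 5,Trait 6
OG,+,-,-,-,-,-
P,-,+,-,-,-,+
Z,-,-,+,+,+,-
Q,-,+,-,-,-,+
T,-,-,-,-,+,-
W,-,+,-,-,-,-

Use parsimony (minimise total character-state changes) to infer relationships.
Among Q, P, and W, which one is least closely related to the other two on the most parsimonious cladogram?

Character polarity is set by the outgroup: the derived state is whichever differs from the outgroup's state, so for Trait 1 the derived state is '-', and for the remaining characters it is '+'.
Trait 1 (derived state '-') is shared by all ingroup taxa — unites the whole ingroup.
Trait 2 (derived state '+') is shared by P, Q, and W — a synapomorphy uniting that clade.
Trait 3 (derived state '+') is unique to Z (autapomorphy; uninformative for grouping).
Trait 4: derived state '+' in Z only — an autapomorphy, so it tells us nothing about relationships among taxa.
Trait 5: derived state '+' in T and Z only — synapomorphy for {T, Z}.
Trait 6 (derived state '+') is shared by P and Q — a synapomorphy uniting that clade.
Most parsimonious ingroup topology: (((P,Q),W),(Z,T)).
Q and P share a more recent common ancestor with each other than either does with W, so W is the least closely related of the three.

W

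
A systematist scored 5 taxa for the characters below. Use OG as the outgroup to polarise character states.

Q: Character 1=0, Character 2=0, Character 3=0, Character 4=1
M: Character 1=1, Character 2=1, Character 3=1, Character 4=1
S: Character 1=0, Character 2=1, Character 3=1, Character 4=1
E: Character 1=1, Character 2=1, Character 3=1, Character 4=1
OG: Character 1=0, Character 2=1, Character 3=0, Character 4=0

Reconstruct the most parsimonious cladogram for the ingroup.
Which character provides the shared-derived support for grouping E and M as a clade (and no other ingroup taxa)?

Character 1

Character polarity is set by the outgroup: the derived state is whichever differs from the outgroup's state, so for Character 2 the derived state is '0', and for the remaining characters it is '1'.
Character 1: derived state '1' in E and M only — synapomorphy for {E, M}.
Character 2 (derived state '0') is unique to Q (autapomorphy; uninformative for grouping).
Character 3: derived state '1' in E, M, and S only — synapomorphy for {E, M, S}.
All ingroup taxa share the derived state '1' for Character 4; it defines the ingroup but does not resolve relationships within it.
Most parsimonious ingroup topology: (((M,E),S),Q).
The clade {E, M} is supported by Character 1: its derived state '1' occurs in exactly those taxa and in no other taxon (including the outgroup).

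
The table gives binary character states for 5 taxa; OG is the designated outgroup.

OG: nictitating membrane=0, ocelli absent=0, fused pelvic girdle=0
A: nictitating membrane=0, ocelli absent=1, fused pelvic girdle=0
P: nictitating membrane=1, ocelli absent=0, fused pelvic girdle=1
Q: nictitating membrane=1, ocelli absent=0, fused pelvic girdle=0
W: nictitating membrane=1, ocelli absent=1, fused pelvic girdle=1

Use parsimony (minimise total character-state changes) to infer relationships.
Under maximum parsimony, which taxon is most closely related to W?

P

The outgroup has state '0' for every character, so '1' is the derived state throughout.
Only P, Q, and W show the derived state '1' for nictitating membrane, supporting them as a clade.
ocelli absent (state '1') occurs in A and W but conflicts with the nesting implied by the other characters — most parsimoniously interpreted as homoplasy.
fused pelvic girdle: derived state '1' in P and W only — synapomorphy for {P, W}.
Most parsimonious ingroup topology: (A,((P,W),Q)).
W and P form a cherry on this tree, so they are sister taxa.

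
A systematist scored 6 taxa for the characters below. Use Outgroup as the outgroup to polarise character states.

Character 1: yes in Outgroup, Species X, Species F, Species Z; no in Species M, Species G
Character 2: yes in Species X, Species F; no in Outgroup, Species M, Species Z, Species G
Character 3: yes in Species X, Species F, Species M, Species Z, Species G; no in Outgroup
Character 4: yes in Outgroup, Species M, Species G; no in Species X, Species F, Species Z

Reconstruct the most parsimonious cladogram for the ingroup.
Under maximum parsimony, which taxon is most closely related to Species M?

Character polarity is set by the outgroup: the derived state is whichever differs from the outgroup's state, so for Character 1, Character 4 the derived state is 'no', and for the remaining characters it is 'yes'.
Character 1 (derived state 'no') is shared by Species G and Species M — a synapomorphy uniting that clade.
Character 2: derived state 'yes' in Species F and Species X only — synapomorphy for {Species F, Species X}.
All ingroup taxa share the derived state 'yes' for Character 3; it defines the ingroup but does not resolve relationships within it.
Only Species F, Species X, and Species Z show the derived state 'no' for Character 4, supporting them as a clade.
Most parsimonious ingroup topology: (((Species X,Species F),Species Z),(Species M,Species G)).
Species M and Species G form a cherry on this tree, so they are sister taxa.

Species G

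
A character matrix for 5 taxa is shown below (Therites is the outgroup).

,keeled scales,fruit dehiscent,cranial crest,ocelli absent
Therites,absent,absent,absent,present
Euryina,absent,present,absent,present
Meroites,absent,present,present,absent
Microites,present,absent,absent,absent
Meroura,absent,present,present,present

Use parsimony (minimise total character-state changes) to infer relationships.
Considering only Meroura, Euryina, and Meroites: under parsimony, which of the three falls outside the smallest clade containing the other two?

Character polarity is set by the outgroup: the derived state is whichever differs from the outgroup's state, so for ocelli absent the derived state is 'absent', and for the remaining characters it is 'present'.
keeled scales (derived state 'present') is unique to Microites (autapomorphy; uninformative for grouping).
Only Euryina, Meroites, and Meroura show the derived state 'present' for fruit dehiscent, supporting them as a clade.
cranial crest: derived state 'present' in Meroites and Meroura only — synapomorphy for {Meroites, Meroura}.
ocelli absent (state 'absent') occurs in Meroites and Microites but conflicts with the nesting implied by the other characters — most parsimoniously interpreted as homoplasy.
Most parsimonious ingroup topology: ((Euryina,(Meroites,Meroura)),Microites).
Meroites and Meroura share a more recent common ancestor with each other than either does with Euryina, so Euryina is the least closely related of the three.

Euryina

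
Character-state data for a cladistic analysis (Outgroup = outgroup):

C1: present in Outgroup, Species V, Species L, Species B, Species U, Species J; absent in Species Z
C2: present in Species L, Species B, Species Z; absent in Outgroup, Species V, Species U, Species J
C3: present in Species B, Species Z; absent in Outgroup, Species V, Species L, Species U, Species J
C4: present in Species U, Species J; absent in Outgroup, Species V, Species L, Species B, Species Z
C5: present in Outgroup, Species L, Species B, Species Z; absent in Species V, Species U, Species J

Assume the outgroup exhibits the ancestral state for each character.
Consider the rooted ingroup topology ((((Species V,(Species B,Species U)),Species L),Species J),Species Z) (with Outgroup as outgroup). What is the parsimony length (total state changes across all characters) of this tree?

11

Map each character onto ((((Species V,(Species B,Species U)),Species L),Species J),Species Z) (rooted by Outgroup) and count the minimum state changes it requires (Fitch parsimony):
C1: 1; C2: 3; C3: 2; C4: 2; C5: 3.
Total tree length = 11.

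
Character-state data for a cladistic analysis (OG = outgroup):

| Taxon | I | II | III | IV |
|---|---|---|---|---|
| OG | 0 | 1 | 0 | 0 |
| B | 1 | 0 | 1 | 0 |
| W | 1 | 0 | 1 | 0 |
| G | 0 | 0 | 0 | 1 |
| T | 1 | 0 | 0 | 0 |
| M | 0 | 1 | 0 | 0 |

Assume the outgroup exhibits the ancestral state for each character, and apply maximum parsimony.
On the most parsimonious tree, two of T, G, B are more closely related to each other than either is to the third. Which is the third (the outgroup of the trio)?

G

Character polarity is set by the outgroup: the derived state is whichever differs from the outgroup's state, so for II the derived state is '0', and for the remaining characters it is '1'.
I: derived state '1' in B, T, and W only — synapomorphy for {B, T, W}.
II (derived state '0') is shared by B, G, T, and W — a synapomorphy uniting that clade.
III: derived state '1' in B and W only — synapomorphy for {B, W}.
IV (derived state '1') is unique to G (autapomorphy; uninformative for grouping).
Most parsimonious ingroup topology: ((((B,W),T),G),M).
B and T share a more recent common ancestor with each other than either does with G, so G is the least closely related of the three.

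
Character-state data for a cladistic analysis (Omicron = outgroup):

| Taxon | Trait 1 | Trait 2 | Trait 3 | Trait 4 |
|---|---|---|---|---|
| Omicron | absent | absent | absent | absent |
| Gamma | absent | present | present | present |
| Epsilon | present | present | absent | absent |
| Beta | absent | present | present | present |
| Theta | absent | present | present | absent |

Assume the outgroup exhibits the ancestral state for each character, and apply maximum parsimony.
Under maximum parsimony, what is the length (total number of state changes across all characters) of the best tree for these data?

The outgroup has state 'absent' for every character, so 'present' is the derived state throughout.
Trait 1: derived state 'present' in Epsilon only — an autapomorphy, so it tells us nothing about relationships among taxa.
Trait 2 (derived state 'present') is shared by all ingroup taxa — unites the whole ingroup.
Trait 3: derived state 'present' in Beta, Gamma, and Theta only — synapomorphy for {Beta, Gamma, Theta}.
Trait 4: derived state 'present' in Beta and Gamma only — synapomorphy for {Beta, Gamma}.
Most parsimonious ingroup topology: (((Beta,Gamma),Theta),Epsilon).
Changes per character on this tree: Trait 1: 1; Trait 2: 1; Trait 3: 1; Trait 4: 1.
Total = 4.

4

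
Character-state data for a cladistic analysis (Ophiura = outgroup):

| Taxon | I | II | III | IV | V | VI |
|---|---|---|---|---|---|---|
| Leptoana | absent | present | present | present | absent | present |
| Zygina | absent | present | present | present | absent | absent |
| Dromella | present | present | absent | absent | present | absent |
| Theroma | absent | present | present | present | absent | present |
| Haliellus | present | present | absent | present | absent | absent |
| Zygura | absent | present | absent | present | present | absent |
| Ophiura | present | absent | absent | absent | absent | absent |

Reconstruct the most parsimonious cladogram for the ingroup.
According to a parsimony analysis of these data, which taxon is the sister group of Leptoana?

Character polarity is set by the outgroup: the derived state is whichever differs from the outgroup's state, so for I the derived state is 'absent', and for the remaining characters it is 'present'.
Only Leptoana, Theroma, Zygina, and Zygura show the derived state 'absent' for I, supporting them as a clade.
All ingroup taxa share the derived state 'present' for II; it defines the ingroup but does not resolve relationships within it.
III: derived state 'present' in Leptoana, Theroma, and Zygina only — synapomorphy for {Leptoana, Theroma, Zygina}.
IV: derived state 'present' in Haliellus, Leptoana, Theroma, Zygina, and Zygura only — synapomorphy for {Haliellus, Leptoana, Theroma, Zygina, Zygura}.
V groups Dromella and Zygura, which is incompatible with the clades supported by the remaining characters; treating it as convergent (homoplasy) costs fewer steps than any alternative tree.
VI: derived state 'present' in Leptoana and Theroma only — synapomorphy for {Leptoana, Theroma}.
Most parsimonious ingroup topology: (Dromella,((Zygura,(Zygina,(Leptoana,Theroma))),Haliellus)).
Leptoana and Theroma form a cherry on this tree, so they are sister taxa.

Theroma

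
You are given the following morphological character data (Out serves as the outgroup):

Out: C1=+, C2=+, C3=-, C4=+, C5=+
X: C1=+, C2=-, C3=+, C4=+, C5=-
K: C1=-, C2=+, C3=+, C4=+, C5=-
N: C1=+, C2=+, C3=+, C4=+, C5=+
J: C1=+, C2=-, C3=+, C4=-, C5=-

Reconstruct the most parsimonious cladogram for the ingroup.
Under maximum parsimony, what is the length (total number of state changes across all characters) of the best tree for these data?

5

Character polarity is set by the outgroup: the derived state is whichever differs from the outgroup's state, so for C1, C2, C4, C5 the derived state is '-', and for the remaining characters it is '+'.
C1 (derived state '-') is unique to K (autapomorphy; uninformative for grouping).
C2 (derived state '-') is shared by J and X — a synapomorphy uniting that clade.
All ingroup taxa share the derived state '+' for C3; it defines the ingroup but does not resolve relationships within it.
C4 (derived state '-') is unique to J (autapomorphy; uninformative for grouping).
C5: derived state '-' in J, K, and X only — synapomorphy for {J, K, X}.
Most parsimonious ingroup topology: (((X,J),K),N).
Changes per character on this tree: C1: 1; C2: 1; C3: 1; C4: 1; C5: 1.
Total = 5.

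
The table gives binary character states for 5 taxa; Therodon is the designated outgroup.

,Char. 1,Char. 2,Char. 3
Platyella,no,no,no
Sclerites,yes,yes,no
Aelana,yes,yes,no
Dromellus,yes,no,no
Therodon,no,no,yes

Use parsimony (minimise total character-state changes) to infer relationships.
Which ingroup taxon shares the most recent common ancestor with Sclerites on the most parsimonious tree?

Aelana

Character polarity is set by the outgroup: the derived state is whichever differs from the outgroup's state, so for Char. 3 the derived state is 'no', and for the remaining characters it is 'yes'.
Char. 1 (derived state 'yes') is shared by Aelana, Dromellus, and Sclerites — a synapomorphy uniting that clade.
Only Aelana and Sclerites show the derived state 'yes' for Char. 2, supporting them as a clade.
Char. 3 (derived state 'no') is shared by all ingroup taxa — unites the whole ingroup.
Most parsimonious ingroup topology: (((Aelana,Sclerites),Dromellus),Platyella).
Sclerites and Aelana form a cherry on this tree, so they are sister taxa.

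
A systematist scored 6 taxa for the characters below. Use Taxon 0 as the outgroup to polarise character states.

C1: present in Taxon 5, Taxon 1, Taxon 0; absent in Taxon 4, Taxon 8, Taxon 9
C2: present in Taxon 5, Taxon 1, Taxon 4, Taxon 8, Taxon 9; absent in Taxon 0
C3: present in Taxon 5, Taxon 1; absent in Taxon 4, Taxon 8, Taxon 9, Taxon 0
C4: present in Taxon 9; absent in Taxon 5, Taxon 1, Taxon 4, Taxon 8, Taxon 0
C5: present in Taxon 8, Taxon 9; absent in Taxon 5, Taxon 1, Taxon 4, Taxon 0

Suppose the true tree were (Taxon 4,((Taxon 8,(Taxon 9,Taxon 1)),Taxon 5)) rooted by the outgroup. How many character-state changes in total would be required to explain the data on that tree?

Map each character onto (Taxon 4,((Taxon 8,(Taxon 9,Taxon 1)),Taxon 5)) (rooted by Taxon 0) and count the minimum state changes it requires (Fitch parsimony):
C1: 3; C2: 1; C3: 2; C4: 1; C5: 2.
Total tree length = 9.

9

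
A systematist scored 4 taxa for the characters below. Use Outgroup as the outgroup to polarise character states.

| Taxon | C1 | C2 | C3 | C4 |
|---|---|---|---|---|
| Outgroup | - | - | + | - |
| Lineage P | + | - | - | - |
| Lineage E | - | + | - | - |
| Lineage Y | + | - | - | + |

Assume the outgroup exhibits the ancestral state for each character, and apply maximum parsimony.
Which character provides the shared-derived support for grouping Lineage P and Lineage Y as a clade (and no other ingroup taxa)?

Character polarity is set by the outgroup: the derived state is whichever differs from the outgroup's state, so for C3 the derived state is '-', and for the remaining characters it is '+'.
C1 (derived state '+') is shared by Lineage P and Lineage Y — a synapomorphy uniting that clade.
C2: derived state '+' in Lineage E only — an autapomorphy, so it tells us nothing about relationships among taxa.
All ingroup taxa share the derived state '-' for C3; it defines the ingroup but does not resolve relationships within it.
C4 (derived state '+') is unique to Lineage Y (autapomorphy; uninformative for grouping).
Most parsimonious ingroup topology: ((Lineage P,Lineage Y),Lineage E).
The clade {Lineage P, Lineage Y} is supported by C1: its derived state '+' occurs in exactly those taxa and in no other taxon (including the outgroup).

C1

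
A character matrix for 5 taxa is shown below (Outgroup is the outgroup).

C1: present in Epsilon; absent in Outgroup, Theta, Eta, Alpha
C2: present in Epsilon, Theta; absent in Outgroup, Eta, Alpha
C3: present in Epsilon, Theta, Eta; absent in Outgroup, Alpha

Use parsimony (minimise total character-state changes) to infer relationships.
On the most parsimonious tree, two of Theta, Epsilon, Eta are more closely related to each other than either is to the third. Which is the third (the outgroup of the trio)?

The outgroup has state 'absent' for every character, so 'present' is the derived state throughout.
C1 (derived state 'present') is unique to Epsilon (autapomorphy; uninformative for grouping).
C2: derived state 'present' in Epsilon and Theta only — synapomorphy for {Epsilon, Theta}.
C3: derived state 'present' in Epsilon, Eta, and Theta only — synapomorphy for {Epsilon, Eta, Theta}.
Most parsimonious ingroup topology: (((Epsilon,Theta),Eta),Alpha).
Theta and Epsilon share a more recent common ancestor with each other than either does with Eta, so Eta is the least closely related of the three.

Eta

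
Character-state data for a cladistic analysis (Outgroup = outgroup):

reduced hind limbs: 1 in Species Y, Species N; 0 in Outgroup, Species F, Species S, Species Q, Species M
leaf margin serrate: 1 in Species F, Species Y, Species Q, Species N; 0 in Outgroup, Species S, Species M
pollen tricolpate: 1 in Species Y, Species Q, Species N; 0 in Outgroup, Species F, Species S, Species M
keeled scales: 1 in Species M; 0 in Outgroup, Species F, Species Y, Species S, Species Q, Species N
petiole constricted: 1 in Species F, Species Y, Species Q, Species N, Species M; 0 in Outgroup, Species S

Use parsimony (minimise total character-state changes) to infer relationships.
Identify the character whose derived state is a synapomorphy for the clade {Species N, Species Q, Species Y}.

The outgroup has state '0' for every character, so '1' is the derived state throughout.
reduced hind limbs: derived state '1' in Species N and Species Y only — synapomorphy for {Species N, Species Y}.
leaf margin serrate: derived state '1' in Species F, Species N, Species Q, and Species Y only — synapomorphy for {Species F, Species N, Species Q, Species Y}.
pollen tricolpate (derived state '1') is shared by Species N, Species Q, and Species Y — a synapomorphy uniting that clade.
keeled scales: derived state '1' in Species M only — an autapomorphy, so it tells us nothing about relationships among taxa.
Only Species F, Species M, Species N, Species Q, and Species Y show the derived state '1' for petiole constricted, supporting them as a clade.
Most parsimonious ingroup topology: (((Species F,((Species Y,Species N),Species Q)),Species M),Species S).
The clade {Species N, Species Q, Species Y} is supported by pollen tricolpate: its derived state '1' occurs in exactly those taxa and in no other taxon (including the outgroup).

pollen tricolpate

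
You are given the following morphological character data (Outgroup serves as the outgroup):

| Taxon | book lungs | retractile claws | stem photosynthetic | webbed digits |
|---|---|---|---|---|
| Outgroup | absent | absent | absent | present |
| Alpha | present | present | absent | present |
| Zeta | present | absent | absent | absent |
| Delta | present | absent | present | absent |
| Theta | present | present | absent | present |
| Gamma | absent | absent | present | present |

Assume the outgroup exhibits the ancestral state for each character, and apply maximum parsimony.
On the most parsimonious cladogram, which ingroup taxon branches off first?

Character polarity is set by the outgroup: the derived state is whichever differs from the outgroup's state, so for webbed digits the derived state is 'absent', and for the remaining characters it is 'present'.
book lungs (derived state 'present') is shared by Alpha, Delta, Theta, and Zeta — a synapomorphy uniting that clade.
retractile claws: derived state 'present' in Alpha and Theta only — synapomorphy for {Alpha, Theta}.
stem photosynthetic (state 'present') occurs in Delta and Gamma but conflicts with the nesting implied by the other characters — most parsimoniously interpreted as homoplasy.
Only Delta and Zeta show the derived state 'absent' for webbed digits, supporting them as a clade.
Most parsimonious ingroup topology: (((Alpha,Theta),(Zeta,Delta)),Gamma).
Gamma is sister to the clade containing all other ingroup taxa, so it is the earliest-diverging (most basal) ingroup lineage.

Gamma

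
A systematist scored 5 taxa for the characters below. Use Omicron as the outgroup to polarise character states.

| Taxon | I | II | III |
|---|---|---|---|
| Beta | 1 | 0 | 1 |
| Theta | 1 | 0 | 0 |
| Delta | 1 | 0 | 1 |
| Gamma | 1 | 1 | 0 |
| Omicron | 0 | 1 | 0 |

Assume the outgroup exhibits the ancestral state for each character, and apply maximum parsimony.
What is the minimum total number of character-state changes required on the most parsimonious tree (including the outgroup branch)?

Character polarity is set by the outgroup: the derived state is whichever differs from the outgroup's state, so for II the derived state is '0', and for the remaining characters it is '1'.
I (derived state '1') is shared by all ingroup taxa — unites the whole ingroup.
II (derived state '0') is shared by Beta, Delta, and Theta — a synapomorphy uniting that clade.
III (derived state '1') is shared by Beta and Delta — a synapomorphy uniting that clade.
Most parsimonious ingroup topology: (((Delta,Beta),Theta),Gamma).
Changes per character on this tree: I: 1; II: 1; III: 1.
Total = 3.

3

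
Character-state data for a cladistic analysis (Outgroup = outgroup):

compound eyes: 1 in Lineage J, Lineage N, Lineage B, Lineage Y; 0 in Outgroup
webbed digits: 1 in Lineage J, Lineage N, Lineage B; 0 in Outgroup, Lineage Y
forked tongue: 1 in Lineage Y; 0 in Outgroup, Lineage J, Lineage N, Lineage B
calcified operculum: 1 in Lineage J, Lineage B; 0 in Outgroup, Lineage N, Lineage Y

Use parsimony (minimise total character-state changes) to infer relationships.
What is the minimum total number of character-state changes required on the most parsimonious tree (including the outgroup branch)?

The outgroup has state '0' for every character, so '1' is the derived state throughout.
compound eyes (derived state '1') is shared by all ingroup taxa — unites the whole ingroup.
Only Lineage B, Lineage J, and Lineage N show the derived state '1' for webbed digits, supporting them as a clade.
forked tongue (derived state '1') is unique to Lineage Y (autapomorphy; uninformative for grouping).
calcified operculum: derived state '1' in Lineage B and Lineage J only — synapomorphy for {Lineage B, Lineage J}.
Most parsimonious ingroup topology: (((Lineage J,Lineage B),Lineage N),Lineage Y).
Changes per character on this tree: compound eyes: 1; webbed digits: 1; forked tongue: 1; calcified operculum: 1.
Total = 4.

4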